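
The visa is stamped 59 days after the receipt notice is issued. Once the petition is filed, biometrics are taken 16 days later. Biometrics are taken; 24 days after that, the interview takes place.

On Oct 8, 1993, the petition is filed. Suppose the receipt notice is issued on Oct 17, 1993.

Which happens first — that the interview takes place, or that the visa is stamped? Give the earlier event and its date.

The petition is filed: Oct 8, 1993.
Biometrics are taken: Oct 8, 1993 + 16 days = Oct 24, 1993.
The interview takes place: Oct 24, 1993 + 24 days = Nov 17, 1993.
The receipt notice is issued: Oct 17, 1993.
The visa is stamped: Oct 17, 1993 + 59 days = Dec 15, 1993.
Comparing: the interview takes place on Nov 17, 1993 vs the visa is stamped on Dec 15, 1993. Earlier: the interview takes place.

The interview takes place — Nov 17, 1993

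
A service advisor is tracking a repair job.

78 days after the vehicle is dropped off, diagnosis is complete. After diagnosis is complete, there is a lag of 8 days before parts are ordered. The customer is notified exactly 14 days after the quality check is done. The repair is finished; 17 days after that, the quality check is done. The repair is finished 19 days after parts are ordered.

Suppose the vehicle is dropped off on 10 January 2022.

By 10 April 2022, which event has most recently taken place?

Parts are ordered

The vehicle is dropped off: Jan 10, 2022.
Diagnosis is complete: Jan 10, 2022 + 78 days = Mar 29, 2022.
Parts are ordered: Mar 29, 2022 + 8 days = Apr 6, 2022.
The repair is finished: Apr 6, 2022 + 19 days = Apr 25, 2022.
The quality check is done: Apr 25, 2022 + 17 days = May 12, 2022.
The customer is notified: May 12, 2022 + 14 days = May 26, 2022.
Apr 10, 2022 falls between when parts are ordered (Apr 6, 2022) and when the repair is finished (Apr 25, 2022).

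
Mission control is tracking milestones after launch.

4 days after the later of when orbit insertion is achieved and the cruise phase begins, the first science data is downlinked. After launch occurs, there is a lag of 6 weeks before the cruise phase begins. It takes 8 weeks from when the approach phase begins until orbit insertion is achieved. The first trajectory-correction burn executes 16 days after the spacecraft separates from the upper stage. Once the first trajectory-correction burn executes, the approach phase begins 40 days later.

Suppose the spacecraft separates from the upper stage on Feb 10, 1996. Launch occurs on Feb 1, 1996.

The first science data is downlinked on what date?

Jun 5, 1996

The spacecraft separates from the upper stage: Feb 10, 1996.
The first trajectory-correction burn executes: Feb 10, 1996 + 16 days = Feb 26, 1996.
The approach phase begins: Feb 26, 1996 + 40 days = Apr 6, 1996.
Orbit insertion is achieved: Apr 6, 1996 + 8 weeks = Jun 1, 1996.
Launch occurs: Feb 1, 1996.
The cruise phase begins: Feb 1, 1996 + 6 weeks = Mar 14, 1996.
Both prerequisites met — orbit insertion is achieved (Jun 1, 1996), the cruise phase begins (Mar 14, 1996); the later is Jun 1, 1996.
The first science data is downlinked: Jun 1, 1996 + 4 days = Jun 5, 1996.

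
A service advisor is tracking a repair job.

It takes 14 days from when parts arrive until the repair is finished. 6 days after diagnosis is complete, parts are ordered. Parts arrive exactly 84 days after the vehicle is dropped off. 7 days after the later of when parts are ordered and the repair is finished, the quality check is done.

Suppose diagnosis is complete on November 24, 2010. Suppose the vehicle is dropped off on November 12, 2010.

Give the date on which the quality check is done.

Diagnosis is complete: Nov 24, 2010.
Parts are ordered: Nov 24, 2010 + 6 days = Nov 30, 2010.
The vehicle is dropped off: Nov 12, 2010.
Parts arrive: Nov 12, 2010 + 84 days = Feb 4, 2011.
The repair is finished: Feb 4, 2011 + 14 days = Feb 18, 2011.
Both prerequisites met — parts are ordered (Nov 30, 2010), the repair is finished (Feb 18, 2011); the later is Feb 18, 2011.
The quality check is done: Feb 18, 2011 + 7 days = Feb 25, 2011.

February 25, 2011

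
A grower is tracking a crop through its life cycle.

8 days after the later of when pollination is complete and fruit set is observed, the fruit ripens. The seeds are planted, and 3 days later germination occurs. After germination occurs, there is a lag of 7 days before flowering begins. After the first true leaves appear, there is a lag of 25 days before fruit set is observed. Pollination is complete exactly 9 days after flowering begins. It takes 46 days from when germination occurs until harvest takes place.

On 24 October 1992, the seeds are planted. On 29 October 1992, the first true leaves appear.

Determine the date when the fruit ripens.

The seeds are planted: Oct 24, 1992.
Germination occurs: Oct 24, 1992 + 3 days = Oct 27, 1992.
Flowering begins: Oct 27, 1992 + 7 days = Nov 3, 1992.
Pollination is complete: Nov 3, 1992 + 9 days = Nov 12, 1992.
The first true leaves appear: Oct 29, 1992.
Fruit set is observed: Oct 29, 1992 + 25 days = Nov 23, 1992.
Both prerequisites met — pollination is complete (Nov 12, 1992), fruit set is observed (Nov 23, 1992); the later is Nov 23, 1992.
The fruit ripens: Nov 23, 1992 + 8 days = Dec 1, 1992.

1 December 1992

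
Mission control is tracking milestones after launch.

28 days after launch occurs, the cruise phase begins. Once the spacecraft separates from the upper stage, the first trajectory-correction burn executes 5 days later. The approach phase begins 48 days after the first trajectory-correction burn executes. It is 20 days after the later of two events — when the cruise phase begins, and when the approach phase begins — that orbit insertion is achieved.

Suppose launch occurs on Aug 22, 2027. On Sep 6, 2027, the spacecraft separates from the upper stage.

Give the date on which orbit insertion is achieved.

Launch occurs: Aug 22, 2027.
The cruise phase begins: Aug 22, 2027 + 28 days = Sep 19, 2027.
The spacecraft separates from the upper stage: Sep 6, 2027.
The first trajectory-correction burn executes: Sep 6, 2027 + 5 days = Sep 11, 2027.
The approach phase begins: Sep 11, 2027 + 48 days = Oct 29, 2027.
Both prerequisites met — the cruise phase begins (Sep 19, 2027), the approach phase begins (Oct 29, 2027); the later is Oct 29, 2027.
Orbit insertion is achieved: Oct 29, 2027 + 20 days = Nov 18, 2027.

Nov 18, 2027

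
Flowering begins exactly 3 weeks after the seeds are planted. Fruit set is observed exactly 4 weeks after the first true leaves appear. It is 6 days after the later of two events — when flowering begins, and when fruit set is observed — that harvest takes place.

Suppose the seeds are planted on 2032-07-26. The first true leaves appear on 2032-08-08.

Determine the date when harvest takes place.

The seeds are planted: Jul 26, 2032.
Flowering begins: Jul 26, 2032 + 3 weeks = Aug 16, 2032.
The first true leaves appear: Aug 8, 2032.
Fruit set is observed: Aug 8, 2032 + 4 weeks = Sep 5, 2032.
Both prerequisites met — flowering begins (Aug 16, 2032), fruit set is observed (Sep 5, 2032); the later is Sep 5, 2032.
Harvest takes place: Sep 5, 2032 + 6 days = Sep 11, 2032.

2032-09-11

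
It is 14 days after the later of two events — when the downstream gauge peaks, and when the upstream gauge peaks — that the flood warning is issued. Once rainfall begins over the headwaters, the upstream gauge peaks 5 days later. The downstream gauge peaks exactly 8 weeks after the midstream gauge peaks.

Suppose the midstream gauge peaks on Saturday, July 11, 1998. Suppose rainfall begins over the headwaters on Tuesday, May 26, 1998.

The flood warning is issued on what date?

Saturday, September 19, 1998

The midstream gauge peaks: Jul 11, 1998.
The downstream gauge peaks: Jul 11, 1998 + 8 weeks = Sep 5, 1998.
Rainfall begins over the headwaters: May 26, 1998.
The upstream gauge peaks: May 26, 1998 + 5 days = May 31, 1998.
Both prerequisites met — the downstream gauge peaks (Sep 5, 1998), the upstream gauge peaks (May 31, 1998); the later is Sep 5, 1998.
The flood warning is issued: Sep 5, 1998 + 14 days = Sep 19, 1998.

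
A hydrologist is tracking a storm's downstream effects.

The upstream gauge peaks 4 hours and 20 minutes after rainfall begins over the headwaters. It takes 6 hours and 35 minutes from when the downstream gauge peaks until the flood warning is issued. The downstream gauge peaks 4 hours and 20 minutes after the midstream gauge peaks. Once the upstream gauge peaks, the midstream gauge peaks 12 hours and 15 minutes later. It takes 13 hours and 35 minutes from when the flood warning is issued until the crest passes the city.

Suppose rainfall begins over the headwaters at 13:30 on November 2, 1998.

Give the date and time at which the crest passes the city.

Rainfall begins over the headwaters: 13:30 Nov 2, 1998.
The upstream gauge peaks: 13:30 Nov 2, 1998 + 4h20m = 17:50 Nov 2, 1998.
The midstream gauge peaks: 17:50 Nov 2, 1998 + 12h15m = 06:05 Nov 3, 1998.
The downstream gauge peaks: 06:05 Nov 3, 1998 + 4h20m = 10:25 Nov 3, 1998.
The flood warning is issued: 10:25 Nov 3, 1998 + 6h35m = 17:00 Nov 3, 1998.
The crest passes the city: 17:00 Nov 3, 1998 + 13h35m = 06:35 Nov 4, 1998.

06:35 on November 4, 1998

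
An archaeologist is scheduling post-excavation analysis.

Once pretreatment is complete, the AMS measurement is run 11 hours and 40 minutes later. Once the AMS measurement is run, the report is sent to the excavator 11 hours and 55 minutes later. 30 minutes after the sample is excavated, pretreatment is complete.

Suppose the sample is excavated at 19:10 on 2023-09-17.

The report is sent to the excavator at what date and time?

The sample is excavated: 19:10 Sep 17, 2023.
Pretreatment is complete: 19:10 Sep 17, 2023 + 30m = 19:40 Sep 17, 2023.
The AMS measurement is run: 19:40 Sep 17, 2023 + 11h40m = 07:20 Sep 18, 2023.
The report is sent to the excavator: 07:20 Sep 18, 2023 + 11h55m = 19:15 Sep 18, 2023.

19:15 on 2023-09-18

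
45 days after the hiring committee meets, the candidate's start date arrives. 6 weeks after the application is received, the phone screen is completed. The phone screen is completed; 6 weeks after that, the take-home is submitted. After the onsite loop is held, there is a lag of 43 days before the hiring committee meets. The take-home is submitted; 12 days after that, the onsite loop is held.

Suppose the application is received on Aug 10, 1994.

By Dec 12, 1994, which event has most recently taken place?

The application is received: Aug 10, 1994.
The phone screen is completed: Aug 10, 1994 + 6 weeks = Sep 21, 1994.
The take-home is submitted: Sep 21, 1994 + 6 weeks = Nov 2, 1994.
The onsite loop is held: Nov 2, 1994 + 12 days = Nov 14, 1994.
The hiring committee meets: Nov 14, 1994 + 43 days = Dec 27, 1994.
The candidate's start date arrives: Dec 27, 1994 + 45 days = Feb 10, 1995.
Dec 12, 1994 falls between when the onsite loop is held (Nov 14, 1994) and when the hiring committee meets (Dec 27, 1994).

The onsite loop is held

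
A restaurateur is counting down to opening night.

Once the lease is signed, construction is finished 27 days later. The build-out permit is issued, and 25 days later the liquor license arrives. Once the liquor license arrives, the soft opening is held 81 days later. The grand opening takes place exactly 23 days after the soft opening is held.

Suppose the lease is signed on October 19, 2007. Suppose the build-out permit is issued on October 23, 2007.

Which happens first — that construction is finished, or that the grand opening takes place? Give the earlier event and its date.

Construction is finished — November 15, 2007

The lease is signed: Oct 19, 2007.
Construction is finished: Oct 19, 2007 + 27 days = Nov 15, 2007.
The build-out permit is issued: Oct 23, 2007.
The liquor license arrives: Oct 23, 2007 + 25 days = Nov 17, 2007.
The soft opening is held: Nov 17, 2007 + 81 days = Feb 6, 2008.
The grand opening takes place: Feb 6, 2008 + 23 days = Feb 29, 2008.
Comparing: construction is finished on Nov 15, 2007 vs the grand opening takes place on Feb 29, 2008. Earlier: construction is finished.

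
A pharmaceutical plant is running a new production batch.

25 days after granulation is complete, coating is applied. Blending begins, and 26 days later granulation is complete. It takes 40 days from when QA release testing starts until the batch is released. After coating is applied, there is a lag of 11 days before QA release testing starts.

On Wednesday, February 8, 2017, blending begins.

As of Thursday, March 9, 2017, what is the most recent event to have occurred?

Blending begins: Feb 8, 2017.
Granulation is complete: Feb 8, 2017 + 26 days = Mar 6, 2017.
Coating is applied: Mar 6, 2017 + 25 days = Mar 31, 2017.
QA release testing starts: Mar 31, 2017 + 11 days = Apr 11, 2017.
The batch is released: Apr 11, 2017 + 40 days = May 21, 2017.
Mar 9, 2017 falls between when granulation is complete (Mar 6, 2017) and when coating is applied (Mar 31, 2017).

Granulation is complete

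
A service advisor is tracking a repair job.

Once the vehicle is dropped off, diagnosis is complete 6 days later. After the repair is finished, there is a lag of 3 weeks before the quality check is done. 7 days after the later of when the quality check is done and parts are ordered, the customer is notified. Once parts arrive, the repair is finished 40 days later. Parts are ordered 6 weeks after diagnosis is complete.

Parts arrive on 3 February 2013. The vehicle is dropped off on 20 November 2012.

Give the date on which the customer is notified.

12 April 2013

Parts arrive: Feb 3, 2013.
The repair is finished: Feb 3, 2013 + 40 days = Mar 15, 2013.
The quality check is done: Mar 15, 2013 + 3 weeks = Apr 5, 2013.
The vehicle is dropped off: Nov 20, 2012.
Diagnosis is complete: Nov 20, 2012 + 6 days = Nov 26, 2012.
Parts are ordered: Nov 26, 2012 + 6 weeks = Jan 7, 2013.
Both prerequisites met — the quality check is done (Apr 5, 2013), parts are ordered (Jan 7, 2013); the later is Apr 5, 2013.
The customer is notified: Apr 5, 2013 + 7 days = Apr 12, 2013.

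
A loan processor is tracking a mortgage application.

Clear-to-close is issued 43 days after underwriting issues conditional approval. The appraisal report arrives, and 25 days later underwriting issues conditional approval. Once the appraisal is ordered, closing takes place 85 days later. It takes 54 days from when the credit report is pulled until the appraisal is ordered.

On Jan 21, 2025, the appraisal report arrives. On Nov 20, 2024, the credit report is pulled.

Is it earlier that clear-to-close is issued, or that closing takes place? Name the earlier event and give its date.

Clear-to-close is issued — Mar 30, 2025

The appraisal report arrives: Jan 21, 2025.
Underwriting issues conditional approval: Jan 21, 2025 + 25 days = Feb 15, 2025.
Clear-to-close is issued: Feb 15, 2025 + 43 days = Mar 30, 2025.
The credit report is pulled: Nov 20, 2024.
The appraisal is ordered: Nov 20, 2024 + 54 days = Jan 13, 2025.
Closing takes place: Jan 13, 2025 + 85 days = Apr 8, 2025.
Comparing: clear-to-close is issued on Mar 30, 2025 vs closing takes place on Apr 8, 2025. Earlier: clear-to-close is issued.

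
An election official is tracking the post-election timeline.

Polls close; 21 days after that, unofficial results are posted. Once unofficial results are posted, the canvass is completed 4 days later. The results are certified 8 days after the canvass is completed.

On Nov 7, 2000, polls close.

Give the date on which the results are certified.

Polls close: Nov 7, 2000.
Unofficial results are posted: Nov 7, 2000 + 21 days = Nov 28, 2000.
The canvass is completed: Nov 28, 2000 + 4 days = Dec 2, 2000.
The results are certified: Dec 2, 2000 + 8 days = Dec 10, 2000.

Dec 10, 2000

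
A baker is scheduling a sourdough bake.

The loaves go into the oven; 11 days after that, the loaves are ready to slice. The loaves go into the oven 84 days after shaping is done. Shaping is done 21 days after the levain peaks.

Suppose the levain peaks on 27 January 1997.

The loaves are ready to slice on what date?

The levain peaks: Jan 27, 1997.
Shaping is done: Jan 27, 1997 + 21 days = Feb 17, 1997.
The loaves go into the oven: Feb 17, 1997 + 84 days = May 12, 1997.
The loaves are ready to slice: May 12, 1997 + 11 days = May 23, 1997.

23 May 1997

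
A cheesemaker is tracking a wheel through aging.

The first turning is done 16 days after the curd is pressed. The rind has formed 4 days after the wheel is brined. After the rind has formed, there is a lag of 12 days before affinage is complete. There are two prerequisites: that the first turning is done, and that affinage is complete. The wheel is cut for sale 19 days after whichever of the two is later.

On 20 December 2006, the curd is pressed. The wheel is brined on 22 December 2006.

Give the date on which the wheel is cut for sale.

The curd is pressed: Dec 20, 2006.
The first turning is done: Dec 20, 2006 + 16 days = Jan 5, 2007.
The wheel is brined: Dec 22, 2006.
The rind has formed: Dec 22, 2006 + 4 days = Dec 26, 2006.
Affinage is complete: Dec 26, 2006 + 12 days = Jan 7, 2007.
Both prerequisites met — the first turning is done (Jan 5, 2007), affinage is complete (Jan 7, 2007); the later is Jan 7, 2007.
The wheel is cut for sale: Jan 7, 2007 + 19 days = Jan 26, 2007.

26 January 2007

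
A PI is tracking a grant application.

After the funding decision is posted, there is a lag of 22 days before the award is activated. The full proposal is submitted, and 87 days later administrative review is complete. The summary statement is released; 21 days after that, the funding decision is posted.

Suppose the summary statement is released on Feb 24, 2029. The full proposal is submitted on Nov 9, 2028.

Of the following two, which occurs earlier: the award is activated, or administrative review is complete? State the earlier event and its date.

Administrative review is complete — Feb 4, 2029

The summary statement is released: Feb 24, 2029.
The funding decision is posted: Feb 24, 2029 + 21 days = Mar 17, 2029.
The award is activated: Mar 17, 2029 + 22 days = Apr 8, 2029.
The full proposal is submitted: Nov 9, 2028.
Administrative review is complete: Nov 9, 2028 + 87 days = Feb 4, 2029.
Comparing: the award is activated on Apr 8, 2029 vs administrative review is complete on Feb 4, 2029. Earlier: administrative review is complete.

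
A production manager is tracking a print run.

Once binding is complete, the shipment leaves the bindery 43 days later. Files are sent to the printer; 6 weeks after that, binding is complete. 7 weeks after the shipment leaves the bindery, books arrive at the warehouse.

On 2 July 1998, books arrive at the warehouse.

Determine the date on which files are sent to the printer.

Books arrive at the warehouse: Jul 2, 1998.
The shipment leaves the bindery: Jul 2, 1998 − 7 weeks = May 14, 1998.
Binding is complete: May 14, 1998 − 43 days = Apr 1, 1998.
Files are sent to the printer: Apr 1, 1998 − 6 weeks = Feb 18, 1998.

18 February 1998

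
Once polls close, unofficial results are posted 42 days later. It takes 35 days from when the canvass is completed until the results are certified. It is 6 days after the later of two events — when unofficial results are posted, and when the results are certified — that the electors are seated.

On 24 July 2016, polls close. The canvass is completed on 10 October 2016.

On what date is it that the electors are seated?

20 November 2016

Polls close: Jul 24, 2016.
Unofficial results are posted: Jul 24, 2016 + 42 days = Sep 4, 2016.
The canvass is completed: Oct 10, 2016.
The results are certified: Oct 10, 2016 + 35 days = Nov 14, 2016.
Both prerequisites met — unofficial results are posted (Sep 4, 2016), the results are certified (Nov 14, 2016); the later is Nov 14, 2016.
The electors are seated: Nov 14, 2016 + 6 days = Nov 20, 2016.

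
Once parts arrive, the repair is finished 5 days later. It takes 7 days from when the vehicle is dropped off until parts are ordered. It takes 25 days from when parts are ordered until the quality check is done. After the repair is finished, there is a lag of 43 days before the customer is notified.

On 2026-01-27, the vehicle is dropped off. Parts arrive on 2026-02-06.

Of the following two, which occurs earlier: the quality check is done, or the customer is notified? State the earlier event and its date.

The vehicle is dropped off: Jan 27, 2026.
Parts are ordered: Jan 27, 2026 + 7 days = Feb 3, 2026.
The quality check is done: Feb 3, 2026 + 25 days = Feb 28, 2026.
Parts arrive: Feb 6, 2026.
The repair is finished: Feb 6, 2026 + 5 days = Feb 11, 2026.
The customer is notified: Feb 11, 2026 + 43 days = Mar 26, 2026.
Comparing: the quality check is done on Feb 28, 2026 vs the customer is notified on Mar 26, 2026. Earlier: the quality check is done.

The quality check is done — 2026-02-28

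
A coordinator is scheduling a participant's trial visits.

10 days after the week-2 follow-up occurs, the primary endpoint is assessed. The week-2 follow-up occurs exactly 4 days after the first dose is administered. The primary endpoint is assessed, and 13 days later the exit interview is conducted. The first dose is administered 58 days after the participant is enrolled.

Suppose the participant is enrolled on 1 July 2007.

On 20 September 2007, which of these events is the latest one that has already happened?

The primary endpoint is assessed

The participant is enrolled: Jul 1, 2007.
The first dose is administered: Jul 1, 2007 + 58 days = Aug 28, 2007.
The week-2 follow-up occurs: Aug 28, 2007 + 4 days = Sep 1, 2007.
The primary endpoint is assessed: Sep 1, 2007 + 10 days = Sep 11, 2007.
The exit interview is conducted: Sep 11, 2007 + 13 days = Sep 24, 2007.
Sep 20, 2007 falls between when the primary endpoint is assessed (Sep 11, 2007) and when the exit interview is conducted (Sep 24, 2007).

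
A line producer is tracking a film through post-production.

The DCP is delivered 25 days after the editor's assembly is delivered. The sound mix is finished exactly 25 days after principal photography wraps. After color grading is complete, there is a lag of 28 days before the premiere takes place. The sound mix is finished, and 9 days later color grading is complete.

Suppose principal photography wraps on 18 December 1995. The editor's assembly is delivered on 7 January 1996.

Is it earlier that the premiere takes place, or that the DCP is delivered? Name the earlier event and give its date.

Principal photography wraps: Dec 18, 1995.
The sound mix is finished: Dec 18, 1995 + 25 days = Jan 12, 1996.
Color grading is complete: Jan 12, 1996 + 9 days = Jan 21, 1996.
The premiere takes place: Jan 21, 1996 + 28 days = Feb 18, 1996.
The editor's assembly is delivered: Jan 7, 1996.
The DCP is delivered: Jan 7, 1996 + 25 days = Feb 1, 1996.
Comparing: the premiere takes place on Feb 18, 1996 vs the DCP is delivered on Feb 1, 1996. Earlier: the DCP is delivered.

The DCP is delivered — 1 February 1996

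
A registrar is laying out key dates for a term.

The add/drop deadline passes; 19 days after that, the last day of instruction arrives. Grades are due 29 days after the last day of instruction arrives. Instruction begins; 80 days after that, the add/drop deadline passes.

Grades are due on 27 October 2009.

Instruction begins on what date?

Grades are due: Oct 27, 2009.
The last day of instruction arrives: Oct 27, 2009 − 29 days = Sep 28, 2009.
The add/drop deadline passes: Sep 28, 2009 − 19 days = Sep 9, 2009.
Instruction begins: Sep 9, 2009 − 80 days = Jun 21, 2009.

21 June 2009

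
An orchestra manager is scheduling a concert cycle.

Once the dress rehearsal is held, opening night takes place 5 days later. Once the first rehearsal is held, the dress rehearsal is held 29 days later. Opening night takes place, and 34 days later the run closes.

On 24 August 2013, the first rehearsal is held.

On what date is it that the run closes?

31 October 2013

The first rehearsal is held: Aug 24, 2013.
The dress rehearsal is held: Aug 24, 2013 + 29 days = Sep 22, 2013.
Opening night takes place: Sep 22, 2013 + 5 days = Sep 27, 2013.
The run closes: Sep 27, 2013 + 34 days = Oct 31, 2013.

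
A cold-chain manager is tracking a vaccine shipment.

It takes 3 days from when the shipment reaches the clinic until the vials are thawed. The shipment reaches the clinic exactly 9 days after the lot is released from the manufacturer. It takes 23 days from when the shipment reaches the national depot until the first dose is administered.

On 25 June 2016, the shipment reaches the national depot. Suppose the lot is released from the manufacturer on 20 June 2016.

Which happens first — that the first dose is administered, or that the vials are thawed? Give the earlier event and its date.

The vials are thawed — 2 July 2016

The shipment reaches the national depot: Jun 25, 2016.
The first dose is administered: Jun 25, 2016 + 23 days = Jul 18, 2016.
The lot is released from the manufacturer: Jun 20, 2016.
The shipment reaches the clinic: Jun 20, 2016 + 9 days = Jun 29, 2016.
The vials are thawed: Jun 29, 2016 + 3 days = Jul 2, 2016.
Comparing: the first dose is administered on Jul 18, 2016 vs the vials are thawed on Jul 2, 2016. Earlier: the vials are thawed.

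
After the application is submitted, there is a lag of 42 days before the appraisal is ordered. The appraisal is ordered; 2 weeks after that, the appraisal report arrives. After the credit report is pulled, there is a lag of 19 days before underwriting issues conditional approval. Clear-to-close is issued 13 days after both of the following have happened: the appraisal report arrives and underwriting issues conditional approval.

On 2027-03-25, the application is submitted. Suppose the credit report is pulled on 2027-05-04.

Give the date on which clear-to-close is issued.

2027-06-05

The application is submitted: Mar 25, 2027.
The appraisal is ordered: Mar 25, 2027 + 42 days = May 6, 2027.
The appraisal report arrives: May 6, 2027 + 2 weeks = May 20, 2027.
The credit report is pulled: May 4, 2027.
Underwriting issues conditional approval: May 4, 2027 + 19 days = May 23, 2027.
Both prerequisites met — the appraisal report arrives (May 20, 2027), underwriting issues conditional approval (May 23, 2027); the later is May 23, 2027.
Clear-to-close is issued: May 23, 2027 + 13 days = Jun 5, 2027.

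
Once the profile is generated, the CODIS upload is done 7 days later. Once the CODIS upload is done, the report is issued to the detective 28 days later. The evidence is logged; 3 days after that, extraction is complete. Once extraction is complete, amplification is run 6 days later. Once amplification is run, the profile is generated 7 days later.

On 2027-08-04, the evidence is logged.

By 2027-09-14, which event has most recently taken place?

The CODIS upload is done

The evidence is logged: Aug 4, 2027.
Extraction is complete: Aug 4, 2027 + 3 days = Aug 7, 2027.
Amplification is run: Aug 7, 2027 + 6 days = Aug 13, 2027.
The profile is generated: Aug 13, 2027 + 7 days = Aug 20, 2027.
The CODIS upload is done: Aug 20, 2027 + 7 days = Aug 27, 2027.
The report is issued to the detective: Aug 27, 2027 + 28 days = Sep 24, 2027.
Sep 14, 2027 falls between when the CODIS upload is done (Aug 27, 2027) and when the report is issued to the detective (Sep 24, 2027).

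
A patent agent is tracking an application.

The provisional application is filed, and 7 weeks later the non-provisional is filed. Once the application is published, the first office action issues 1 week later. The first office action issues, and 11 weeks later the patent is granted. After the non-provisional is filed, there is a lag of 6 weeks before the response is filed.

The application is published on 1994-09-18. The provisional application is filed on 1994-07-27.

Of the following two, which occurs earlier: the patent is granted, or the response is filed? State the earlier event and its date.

The response is filed — 1994-10-26

The application is published: Sep 18, 1994.
The first office action issues: Sep 18, 1994 + 1 week = Sep 25, 1994.
The patent is granted: Sep 25, 1994 + 11 weeks = Dec 11, 1994.
The provisional application is filed: Jul 27, 1994.
The non-provisional is filed: Jul 27, 1994 + 7 weeks = Sep 14, 1994.
The response is filed: Sep 14, 1994 + 6 weeks = Oct 26, 1994.
Comparing: the patent is granted on Dec 11, 1994 vs the response is filed on Oct 26, 1994. Earlier: the response is filed.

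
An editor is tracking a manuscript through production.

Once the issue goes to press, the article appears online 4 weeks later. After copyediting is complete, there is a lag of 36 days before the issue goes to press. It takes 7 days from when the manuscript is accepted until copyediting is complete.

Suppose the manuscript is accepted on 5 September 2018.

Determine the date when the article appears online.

15 November 2018

The manuscript is accepted: Sep 5, 2018.
Copyediting is complete: Sep 5, 2018 + 7 days = Sep 12, 2018.
The issue goes to press: Sep 12, 2018 + 36 days = Oct 18, 2018.
The article appears online: Oct 18, 2018 + 4 weeks = Nov 15, 2018.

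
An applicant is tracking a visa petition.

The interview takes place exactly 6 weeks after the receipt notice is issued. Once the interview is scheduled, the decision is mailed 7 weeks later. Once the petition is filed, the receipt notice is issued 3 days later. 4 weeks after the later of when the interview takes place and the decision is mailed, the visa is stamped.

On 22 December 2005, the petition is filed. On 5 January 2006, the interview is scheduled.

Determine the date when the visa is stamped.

The petition is filed: Dec 22, 2005.
The receipt notice is issued: Dec 22, 2005 + 3 days = Dec 25, 2005.
The interview takes place: Dec 25, 2005 + 6 weeks = Feb 5, 2006.
The interview is scheduled: Jan 5, 2006.
The decision is mailed: Jan 5, 2006 + 7 weeks = Feb 23, 2006.
Both prerequisites met — the interview takes place (Feb 5, 2006), the decision is mailed (Feb 23, 2006); the later is Feb 23, 2006.
The visa is stamped: Feb 23, 2006 + 4 weeks = Mar 23, 2006.

23 March 2006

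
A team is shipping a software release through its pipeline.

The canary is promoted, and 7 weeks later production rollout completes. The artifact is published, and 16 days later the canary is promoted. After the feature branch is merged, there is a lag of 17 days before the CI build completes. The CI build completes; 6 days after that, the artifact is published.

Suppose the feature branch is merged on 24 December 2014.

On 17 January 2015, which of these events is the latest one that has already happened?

The feature branch is merged: Dec 24, 2014.
The CI build completes: Dec 24, 2014 + 17 days = Jan 10, 2015.
The artifact is published: Jan 10, 2015 + 6 days = Jan 16, 2015.
The canary is promoted: Jan 16, 2015 + 16 days = Feb 1, 2015.
Production rollout completes: Feb 1, 2015 + 7 weeks = Mar 22, 2015.
Jan 17, 2015 falls between when the artifact is published (Jan 16, 2015) and when the canary is promoted (Feb 1, 2015).

The artifact is published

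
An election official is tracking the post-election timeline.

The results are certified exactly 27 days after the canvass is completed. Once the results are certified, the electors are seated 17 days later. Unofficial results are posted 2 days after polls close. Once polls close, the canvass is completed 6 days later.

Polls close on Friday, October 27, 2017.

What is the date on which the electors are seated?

Saturday, December 16, 2017

Polls close: Oct 27, 2017.
The canvass is completed: Oct 27, 2017 + 6 days = Nov 2, 2017.
The results are certified: Nov 2, 2017 + 27 days = Nov 29, 2017.
The electors are seated: Nov 29, 2017 + 17 days = Dec 16, 2017.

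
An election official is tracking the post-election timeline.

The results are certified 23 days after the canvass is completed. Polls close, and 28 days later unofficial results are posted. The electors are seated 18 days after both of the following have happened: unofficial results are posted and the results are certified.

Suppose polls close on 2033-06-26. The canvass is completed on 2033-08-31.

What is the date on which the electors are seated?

Polls close: Jun 26, 2033.
Unofficial results are posted: Jun 26, 2033 + 28 days = Jul 24, 2033.
The canvass is completed: Aug 31, 2033.
The results are certified: Aug 31, 2033 + 23 days = Sep 23, 2033.
Both prerequisites met — unofficial results are posted (Jul 24, 2033), the results are certified (Sep 23, 2033); the later is Sep 23, 2033.
The electors are seated: Sep 23, 2033 + 18 days = Oct 11, 2033.

2033-10-11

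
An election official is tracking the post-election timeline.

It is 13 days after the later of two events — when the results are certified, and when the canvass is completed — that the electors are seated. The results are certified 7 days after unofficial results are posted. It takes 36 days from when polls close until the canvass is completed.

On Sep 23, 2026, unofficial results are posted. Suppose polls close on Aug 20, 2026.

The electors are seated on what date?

Unofficial results are posted: Sep 23, 2026.
The results are certified: Sep 23, 2026 + 7 days = Sep 30, 2026.
Polls close: Aug 20, 2026.
The canvass is completed: Aug 20, 2026 + 36 days = Sep 25, 2026.
Both prerequisites met — the results are certified (Sep 30, 2026), the canvass is completed (Sep 25, 2026); the later is Sep 30, 2026.
The electors are seated: Sep 30, 2026 + 13 days = Oct 13, 2026.

Oct 13, 2026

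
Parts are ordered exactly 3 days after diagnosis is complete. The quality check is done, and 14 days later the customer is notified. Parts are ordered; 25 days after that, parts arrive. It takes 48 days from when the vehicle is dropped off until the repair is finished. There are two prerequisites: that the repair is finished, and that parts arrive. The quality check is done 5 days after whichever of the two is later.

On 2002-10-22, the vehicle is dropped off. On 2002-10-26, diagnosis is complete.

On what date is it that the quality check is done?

2002-12-14

The vehicle is dropped off: Oct 22, 2002.
The repair is finished: Oct 22, 2002 + 48 days = Dec 9, 2002.
Diagnosis is complete: Oct 26, 2002.
Parts are ordered: Oct 26, 2002 + 3 days = Oct 29, 2002.
Parts arrive: Oct 29, 2002 + 25 days = Nov 23, 2002.
Both prerequisites met — the repair is finished (Dec 9, 2002), parts arrive (Nov 23, 2002); the later is Dec 9, 2002.
The quality check is done: Dec 9, 2002 + 5 days = Dec 14, 2002.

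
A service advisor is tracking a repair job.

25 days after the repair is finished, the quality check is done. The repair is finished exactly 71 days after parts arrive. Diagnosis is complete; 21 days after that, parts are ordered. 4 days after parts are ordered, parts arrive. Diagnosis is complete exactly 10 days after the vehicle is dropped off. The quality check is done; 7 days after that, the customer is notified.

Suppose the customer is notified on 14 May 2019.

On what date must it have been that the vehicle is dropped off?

The customer is notified: May 14, 2019.
The quality check is done: May 14, 2019 − 7 days = May 7, 2019.
The repair is finished: May 7, 2019 − 25 days = Apr 12, 2019.
Parts arrive: Apr 12, 2019 − 71 days = Jan 31, 2019.
Parts are ordered: Jan 31, 2019 − 4 days = Jan 27, 2019.
Diagnosis is complete: Jan 27, 2019 − 21 days = Jan 6, 2019.
The vehicle is dropped off: Jan 6, 2019 − 10 days = Dec 27, 2018.

27 December 2018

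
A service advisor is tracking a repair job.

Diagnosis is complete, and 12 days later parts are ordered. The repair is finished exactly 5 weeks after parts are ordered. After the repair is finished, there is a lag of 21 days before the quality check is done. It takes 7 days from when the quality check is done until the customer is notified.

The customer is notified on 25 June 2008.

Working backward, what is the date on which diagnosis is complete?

11 April 2008

The customer is notified: Jun 25, 2008.
The quality check is done: Jun 25, 2008 − 7 days = Jun 18, 2008.
The repair is finished: Jun 18, 2008 − 21 days = May 28, 2008.
Parts are ordered: May 28, 2008 − 5 weeks = Apr 23, 2008.
Diagnosis is complete: Apr 23, 2008 − 12 days = Apr 11, 2008.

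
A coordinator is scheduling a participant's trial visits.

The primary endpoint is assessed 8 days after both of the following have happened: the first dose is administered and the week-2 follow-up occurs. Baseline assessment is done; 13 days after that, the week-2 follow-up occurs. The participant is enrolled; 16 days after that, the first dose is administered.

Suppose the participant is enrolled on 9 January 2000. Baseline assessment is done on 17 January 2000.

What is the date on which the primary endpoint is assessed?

7 February 2000

The participant is enrolled: Jan 9, 2000.
The first dose is administered: Jan 9, 2000 + 16 days = Jan 25, 2000.
Baseline assessment is done: Jan 17, 2000.
The week-2 follow-up occurs: Jan 17, 2000 + 13 days = Jan 30, 2000.
Both prerequisites met — the first dose is administered (Jan 25, 2000), the week-2 follow-up occurs (Jan 30, 2000); the later is Jan 30, 2000.
The primary endpoint is assessed: Jan 30, 2000 + 8 days = Feb 7, 2000.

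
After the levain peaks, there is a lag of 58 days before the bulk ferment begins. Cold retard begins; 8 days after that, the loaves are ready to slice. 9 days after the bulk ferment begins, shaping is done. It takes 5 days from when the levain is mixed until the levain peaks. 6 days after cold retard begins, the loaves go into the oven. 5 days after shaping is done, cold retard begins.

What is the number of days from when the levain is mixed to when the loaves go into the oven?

83 days

Causal path: the levain is mixed → the levain peaks → the bulk ferment begins → shaping is done → cold retard begins → the loaves go into the oven.
Total delay along the path: 5 + 58 + 9 + 5 + 6 = 83 days.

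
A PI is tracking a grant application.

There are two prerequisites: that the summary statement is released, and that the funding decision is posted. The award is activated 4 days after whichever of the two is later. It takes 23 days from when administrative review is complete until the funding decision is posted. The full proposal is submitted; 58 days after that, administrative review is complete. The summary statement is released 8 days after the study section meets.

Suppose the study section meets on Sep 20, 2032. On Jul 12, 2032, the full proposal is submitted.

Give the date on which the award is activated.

The study section meets: Sep 20, 2032.
The summary statement is released: Sep 20, 2032 + 8 days = Sep 28, 2032.
The full proposal is submitted: Jul 12, 2032.
Administrative review is complete: Jul 12, 2032 + 58 days = Sep 8, 2032.
The funding decision is posted: Sep 8, 2032 + 23 days = Oct 1, 2032.
Both prerequisites met — the summary statement is released (Sep 28, 2032), the funding decision is posted (Oct 1, 2032); the later is Oct 1, 2032.
The award is activated: Oct 1, 2032 + 4 days = Oct 5, 2032.

Oct 5, 2032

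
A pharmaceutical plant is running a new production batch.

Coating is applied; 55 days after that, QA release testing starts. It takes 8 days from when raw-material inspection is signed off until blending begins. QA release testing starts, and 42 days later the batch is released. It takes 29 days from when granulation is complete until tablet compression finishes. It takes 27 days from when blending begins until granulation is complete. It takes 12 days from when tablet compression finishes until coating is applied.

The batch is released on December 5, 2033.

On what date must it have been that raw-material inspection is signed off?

June 15, 2033

The batch is released: Dec 5, 2033.
QA release testing starts: Dec 5, 2033 − 42 days = Oct 24, 2033.
Coating is applied: Oct 24, 2033 − 55 days = Aug 30, 2033.
Tablet compression finishes: Aug 30, 2033 − 12 days = Aug 18, 2033.
Granulation is complete: Aug 18, 2033 − 29 days = Jul 20, 2033.
Blending begins: Jul 20, 2033 − 27 days = Jun 23, 2033.
Raw-material inspection is signed off: Jun 23, 2033 − 8 days = Jun 15, 2033.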